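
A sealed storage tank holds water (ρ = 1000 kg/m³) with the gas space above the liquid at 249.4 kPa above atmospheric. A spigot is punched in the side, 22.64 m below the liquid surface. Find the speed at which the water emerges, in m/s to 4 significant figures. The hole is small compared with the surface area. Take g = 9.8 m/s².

Take point 1 at the surface (v₁ ≈ 0) and point 2 at the hole (at atmospheric pressure). Bernoulli: P₁ + ρg h = P_atm + ½ρv₂².
With P₁ − P_atm = 249400 Pa, v₂ = √(2gh + 2ΔP/ρ) = √(2·9.8·22.64 + 2·249400/1000) = 30.70 m/s.

v ≈ 30.70 m/s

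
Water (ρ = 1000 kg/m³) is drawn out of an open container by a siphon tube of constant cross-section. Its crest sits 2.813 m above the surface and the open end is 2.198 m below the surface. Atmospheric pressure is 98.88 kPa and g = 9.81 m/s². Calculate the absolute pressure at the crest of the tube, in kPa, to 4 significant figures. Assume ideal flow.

49.72 kPa

The outlet speed comes from Torricelli: v = √(2g·2.198) = 6.567 m/s.
The bore is uniform, so the speed at the crest is the same v. Bernoulli surface→crest: P_atm = P_top + ½ρv² + ρg·h_top.
P_top = 98880 − ½·1000·6.567² − 1000·9.81·2.813 = 49720 Pa.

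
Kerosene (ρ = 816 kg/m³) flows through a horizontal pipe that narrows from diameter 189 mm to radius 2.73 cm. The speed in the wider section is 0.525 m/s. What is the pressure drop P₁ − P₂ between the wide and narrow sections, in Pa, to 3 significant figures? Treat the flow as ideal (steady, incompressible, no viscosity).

ΔP = 16000 Pa

The volume flow rate is constant, so v₂ = (A₁/A₂)v₁ = (281/23.4)·0.525 = 6.29 m/s.
The pipe is horizontal, so Bernoulli reduces to P₁ + ½ρv₁² = P₂ + ½ρv₂².
P₁ − P₂ = ½·816·(6.29² − 0.525²) = ½·816·39.3 = 16000 Pa.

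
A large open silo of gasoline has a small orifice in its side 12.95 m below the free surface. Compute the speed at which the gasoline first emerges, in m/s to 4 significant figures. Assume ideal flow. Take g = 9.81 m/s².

Bernoulli from surface to hole (P equal, v_surface ≈ 0): v = √(2gh) = √(2×9.81×12.95) = 15.94 m/s.

15.94 m/s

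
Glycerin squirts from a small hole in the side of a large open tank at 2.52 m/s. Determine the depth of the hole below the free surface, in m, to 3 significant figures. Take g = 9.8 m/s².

h ≈ 0.324 m

Inverting v = √(2gh) gives h = v² / 2g.
h = 2.52²/(2·9.8) = 6.35/19.60 = 0.324 m.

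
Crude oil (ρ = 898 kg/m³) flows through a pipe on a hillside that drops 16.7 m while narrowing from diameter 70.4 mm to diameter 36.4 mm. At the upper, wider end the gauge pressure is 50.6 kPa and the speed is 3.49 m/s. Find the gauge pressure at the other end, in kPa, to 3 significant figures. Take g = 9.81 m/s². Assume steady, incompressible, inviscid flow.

Mass conservation (A₁v₁ = A₂v₂) gives v₂ = 3.49 × 38.9/10.4 = 13.1 m/s.
Bernoulli: P₁ + ½ρv₁² + ρg h₁ = P₂ + ½ρv₂² + ρg h₂, so P₂ = P₁ + ½ρ(v₁² − v₂²) − ρg(h₂ − h₁).
P₂ = 50600 + ½·898·(3.49² − 13.1²) − 898·9.81·(−16.7) = 50600 + (-71100) − (-147000) = 127000 Pa.

P₂ ≈ 127 kPa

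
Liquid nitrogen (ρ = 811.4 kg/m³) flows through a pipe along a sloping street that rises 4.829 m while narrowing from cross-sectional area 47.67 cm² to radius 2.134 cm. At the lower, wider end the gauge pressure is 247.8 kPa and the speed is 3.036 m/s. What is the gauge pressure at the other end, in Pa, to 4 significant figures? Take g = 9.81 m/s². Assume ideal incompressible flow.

The volume flow rate is constant, so v₂ = (A₁/A₂)v₁ = (47.67/14.31)·3.036 = 10.12 m/s.
Bernoulli: P₁ + ½ρv₁² + ρg h₁ = P₂ + ½ρv₂² + ρg h₂, so P₂ = P₁ + ½ρ(v₁² − v₂²) − ρg(h₂ − h₁).
P₂ = 247800 + ½·811.4·(3.036² − 10.12²) − 811.4·9.81·(+4.829) = 247800 + (-37780) − (38440) = 171600 Pa.

P₂ = 171600 Pa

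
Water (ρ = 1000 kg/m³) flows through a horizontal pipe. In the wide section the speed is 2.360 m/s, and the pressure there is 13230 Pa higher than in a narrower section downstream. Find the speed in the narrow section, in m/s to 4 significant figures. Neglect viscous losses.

v₂ = 5.659 m/s

Along the level pipe P + ½ρv² is conserved, hence v₂² = v₁² + 2(P₁ − P₂)/ρ.
v₂ = √(2.360² + 2·13230/1000) = √(5.570 + 26.46) = 5.659 m/s.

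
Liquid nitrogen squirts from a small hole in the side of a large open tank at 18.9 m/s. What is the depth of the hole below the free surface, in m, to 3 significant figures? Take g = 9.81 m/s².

Inverting v = √(2gh) gives h = v² / 2g.
h = 18.9²/(2·9.81) = 357/19.62 = 18.2 m.

h ≈ 18.2 m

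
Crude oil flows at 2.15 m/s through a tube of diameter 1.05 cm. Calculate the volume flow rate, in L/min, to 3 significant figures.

Q = A·v = 0.0000866 m² × 2.15 m/s = 0.000186 m³/s.
Converting: 0.000186 m³/s × 60000 = 11.2 L/min.

11.2 L/min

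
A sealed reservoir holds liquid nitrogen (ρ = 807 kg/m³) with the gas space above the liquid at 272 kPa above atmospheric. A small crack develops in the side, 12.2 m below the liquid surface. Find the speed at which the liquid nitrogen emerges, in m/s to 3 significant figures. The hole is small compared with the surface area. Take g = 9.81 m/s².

30.2 m/s

Take point 1 at the surface (v₁ ≈ 0) and point 2 at the hole (at atmospheric pressure). Bernoulli: P₁ + ρg h = P_atm + ½ρv₂².
With P₁ − P_atm = 272000 Pa, v₂ = √(2gh + 2ΔP/ρ) = √(2·9.81·12.2 + 2·272000/807) = 30.2 m/s.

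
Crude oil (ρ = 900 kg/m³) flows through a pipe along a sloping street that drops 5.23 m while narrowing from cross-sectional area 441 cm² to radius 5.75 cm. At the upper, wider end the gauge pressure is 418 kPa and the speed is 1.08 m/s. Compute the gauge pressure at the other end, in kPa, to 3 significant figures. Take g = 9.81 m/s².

455 kPa

Continuity gives A₁v₁ = A₂v₂, so v₂ = (441 cm²)/(104 cm²) × 1.08 m/s = 4.59 m/s.
Applying Bernoulli between the two ends and solving for P₂: P₂ = P₁ + ½ρ(v₁² − v₂²) − ρgΔh.
P₂ = 418000 + ½·900·(1.08² − 4.59²) − 900·9.81·(−5.23) = 418000 + (-8940) − (-46200) = 455000 Pa.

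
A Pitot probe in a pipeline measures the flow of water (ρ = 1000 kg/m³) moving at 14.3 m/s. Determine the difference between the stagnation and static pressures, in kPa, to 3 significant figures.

The dynamic pressure equals the rise in static pressure at the stagnation point: ΔP = ½ρv².
ΔP = ½·1000·14.3² = 102000 Pa.

ΔP = 102 kPa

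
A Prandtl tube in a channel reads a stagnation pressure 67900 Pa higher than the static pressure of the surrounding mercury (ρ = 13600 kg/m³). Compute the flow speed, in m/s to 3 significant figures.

Bernoulli between the free stream and the stagnation point: ½ρv² = P_stag − P_static.
v = √(2ΔP/ρ) = √(2·67900/13600) = 3.16 m/s.

3.16 m/s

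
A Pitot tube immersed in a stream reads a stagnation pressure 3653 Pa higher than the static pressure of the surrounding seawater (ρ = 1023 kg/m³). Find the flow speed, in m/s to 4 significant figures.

v = 2.672 m/s

At the stagnation point the flow is brought to rest, so Bernoulli gives P_stag − P_static = ½ρv².
v = √(2ΔP/ρ) = √(2·3653/1023) = 2.672 m/s.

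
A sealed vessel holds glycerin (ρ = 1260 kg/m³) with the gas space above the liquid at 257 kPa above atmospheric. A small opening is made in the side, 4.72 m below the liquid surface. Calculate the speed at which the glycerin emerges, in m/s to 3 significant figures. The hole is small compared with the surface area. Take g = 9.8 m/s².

Take point 1 at the surface (v₁ ≈ 0) and point 2 at the hole (at atmospheric pressure). Bernoulli: P₁ + ρg h = P_atm + ½ρv₂².
With P₁ − P_atm = 257000 Pa, v₂ = √(2gh + 2ΔP/ρ) = √(2·9.8·4.72 + 2·257000/1260) = 22.4 m/s.

v = 22.4 m/s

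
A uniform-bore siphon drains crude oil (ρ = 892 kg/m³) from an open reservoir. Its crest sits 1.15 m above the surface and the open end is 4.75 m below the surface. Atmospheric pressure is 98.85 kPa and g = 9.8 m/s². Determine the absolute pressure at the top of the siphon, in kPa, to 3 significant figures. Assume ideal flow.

From the surface to the outlet (both open to atmosphere, surface at rest): v = √(2g·h_out) = √(2·9.8·4.75) = 9.65 m/s.
Continuity keeps v the same throughout the tube; from surface to crest, P_atm + 0 = P_top + ½ρv² + ρg·h_top.
P_top = 98850 − ½·892·9.65² − 892·9.8·1.15 = 47300 Pa.

P_top ≈ 47.3 kPa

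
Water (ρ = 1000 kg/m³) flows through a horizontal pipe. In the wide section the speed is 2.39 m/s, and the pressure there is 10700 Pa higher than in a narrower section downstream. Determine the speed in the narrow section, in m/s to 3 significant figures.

5.21 m/s

With h₁ = h₂, rearranging Bernoulli gives v₂ = √(v₁² + 2ΔP/ρ).
v₂ = √(2.39² + 2·10700/1000) = √(5.71 + 21.4) = 5.21 m/s.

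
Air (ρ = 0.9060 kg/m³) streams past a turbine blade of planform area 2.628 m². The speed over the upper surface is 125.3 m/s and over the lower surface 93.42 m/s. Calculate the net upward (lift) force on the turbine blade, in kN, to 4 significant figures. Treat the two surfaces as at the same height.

F ≈ 8.301 kN

From P + ½ρv² = const at equal height, P_low − P_up = ½ρ(v_up² − v_low²).
ΔP = ½·0.9060·(125.3² − 93.42²) = 3159 Pa.
Lift = ΔP · A = 3159 × 2.628 = 8301 N.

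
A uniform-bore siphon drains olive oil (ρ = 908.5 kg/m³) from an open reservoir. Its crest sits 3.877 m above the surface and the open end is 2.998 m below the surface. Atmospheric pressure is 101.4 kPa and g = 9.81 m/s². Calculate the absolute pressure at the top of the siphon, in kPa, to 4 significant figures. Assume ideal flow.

From the surface to the outlet (both open to atmosphere, surface at rest): v = √(2g·h_out) = √(2·9.81·2.998) = 7.669 m/s.
With constant cross-section the crest speed equals v; applying Bernoulli from the surface up to the crest, P_top = P_atm − ½ρv² − ρg·h_top.
P_top = 101400 − ½·908.5·7.669² − 908.5·9.81·3.877 = 40130 Pa.

P_top = 40.13 kPa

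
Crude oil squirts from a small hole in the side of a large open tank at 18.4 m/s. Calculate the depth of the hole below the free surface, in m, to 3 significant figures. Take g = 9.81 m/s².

Torricelli: v = √(2gh), so h = v²/(2g).
h = 18.4²/(2·9.81) = 339/19.62 = 17.3 m.

h ≈ 17.3 m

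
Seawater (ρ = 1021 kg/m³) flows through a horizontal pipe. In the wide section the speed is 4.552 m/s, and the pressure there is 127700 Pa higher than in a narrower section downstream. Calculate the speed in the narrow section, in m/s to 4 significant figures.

v₂ ≈ 16.46 m/s

Horizontal Bernoulli: P₁ + ½ρv₁² = P₂ + ½ρv₂², so v₂² = v₁² + 2(P₁ − P₂)/ρ.
v₂ = √(4.552² + 2·127700/1021) = √(20.72 + 250.1) = 16.46 m/s.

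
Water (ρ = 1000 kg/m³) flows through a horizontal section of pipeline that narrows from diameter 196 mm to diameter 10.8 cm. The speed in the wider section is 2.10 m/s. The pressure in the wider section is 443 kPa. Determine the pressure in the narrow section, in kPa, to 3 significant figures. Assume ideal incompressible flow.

P₂ ≈ 421 kPa

Continuity gives A₁v₁ = A₂v₂, so v₂ = (302 cm²)/(91.6 cm²) × 2.10 m/s = 6.92 m/s.
With no height change, Bernoulli's equation is P₁ + ½ρv₁² = P₂ + ½ρv₂².
P₂ = P₁ − ½ρ(v₂² − v₁²) = 443000 − ½·1000·(6.92² − 2.10²) = 443000 − 21700 = 421000 Pa.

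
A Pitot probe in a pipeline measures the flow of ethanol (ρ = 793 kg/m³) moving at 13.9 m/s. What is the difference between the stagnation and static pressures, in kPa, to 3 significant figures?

Bernoulli between the free stream and the stagnation point: ½ρv² = P_stag − P_static.
ΔP = ½·793·13.9² = 76600 Pa.

ΔP = 76.6 kPa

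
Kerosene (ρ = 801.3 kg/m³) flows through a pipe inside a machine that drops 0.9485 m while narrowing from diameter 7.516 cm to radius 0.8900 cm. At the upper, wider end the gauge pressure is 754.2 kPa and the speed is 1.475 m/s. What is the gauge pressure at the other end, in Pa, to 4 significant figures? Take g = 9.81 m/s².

Continuity gives A₁v₁ = A₂v₂, so v₂ = (44.37 cm²)/(2.488 cm²) × 1.475 m/s = 26.30 m/s.
Bernoulli: P₁ + ½ρv₁² + ρg h₁ = P₂ + ½ρv₂² + ρg h₂, so P₂ = P₁ + ½ρ(v₁² − v₂²) − ρg(h₂ − h₁).
P₂ = 754200 + ½·801.3·(1.475² − 26.30²) − 801.3·9.81·(−0.9485) = 754200 + (-276200) − (-7456) = 485400 Pa.

P₂ ≈ 485400 Pa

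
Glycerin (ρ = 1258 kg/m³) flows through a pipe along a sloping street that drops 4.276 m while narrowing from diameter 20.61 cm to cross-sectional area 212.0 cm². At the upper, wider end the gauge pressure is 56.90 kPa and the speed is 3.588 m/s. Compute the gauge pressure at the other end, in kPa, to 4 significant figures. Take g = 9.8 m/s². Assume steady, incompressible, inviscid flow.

P₂ ≈ 97.66 kPa

By continuity, v₂ = v₁·A₁/A₂ = 3.588·(333.6/212.0) = 5.646 m/s.
Bernoulli: P₁ + ½ρv₁² + ρg h₁ = P₂ + ½ρv₂² + ρg h₂, so P₂ = P₁ + ½ρ(v₁² − v₂²) − ρg(h₂ − h₁).
P₂ = 56900 + ½·1258·(3.588² − 5.646²) − 1258·9.8·(−4.276) = 56900 + (-11960) − (-52720) = 97660 Pa.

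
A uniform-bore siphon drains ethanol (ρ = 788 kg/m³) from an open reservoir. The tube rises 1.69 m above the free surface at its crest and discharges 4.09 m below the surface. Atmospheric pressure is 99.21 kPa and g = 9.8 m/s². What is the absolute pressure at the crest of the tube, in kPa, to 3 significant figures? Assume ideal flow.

Bernoulli surface→outlet gives ½v² = g·h_out, so v = √(2·9.8·4.09) = 8.95 m/s.
The bore is uniform, so the speed at the crest is the same v. Bernoulli surface→crest: P_atm = P_top + ½ρv² + ρg·h_top.
P_top = 99210 − ½·788·8.95² − 788·9.8·1.69 = 54600 Pa.

P_top ≈ 54.6 kPa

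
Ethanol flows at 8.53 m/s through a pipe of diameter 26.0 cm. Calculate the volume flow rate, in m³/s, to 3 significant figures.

Q = 0.453 m³/s

Q = A·v = 0.0531 m² × 8.53 m/s = 0.453 m³/s.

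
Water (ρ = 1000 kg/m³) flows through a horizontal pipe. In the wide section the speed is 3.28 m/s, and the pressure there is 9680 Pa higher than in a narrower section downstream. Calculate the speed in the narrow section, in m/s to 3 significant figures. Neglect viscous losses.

With h₁ = h₂, rearranging Bernoulli gives v₂ = √(v₁² + 2ΔP/ρ).
v₂ = √(3.28² + 2·9680/1000) = √(10.8 + 19.4) = 5.49 m/s.

v₂ ≈ 5.49 m/s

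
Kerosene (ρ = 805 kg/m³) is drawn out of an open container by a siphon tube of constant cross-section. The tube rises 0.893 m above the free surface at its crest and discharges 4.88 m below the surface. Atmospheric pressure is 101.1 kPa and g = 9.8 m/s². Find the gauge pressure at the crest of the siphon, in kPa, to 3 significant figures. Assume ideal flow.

P_gauge ≈ -45.5 kPa

From the surface to the outlet (both open to atmosphere, surface at rest): v = √(2g·h_out) = √(2·9.8·4.88) = 9.78 m/s.
The bore is uniform, so the speed at the crest is the same v. Bernoulli surface→crest: P_atm = P_top + ½ρv² + ρg·h_top.
P_top = 101100 − ½·805·9.78² − 805·9.8·0.893 = 55600 Pa. So P_gauge = P_top − P_atm = -45500 Pa.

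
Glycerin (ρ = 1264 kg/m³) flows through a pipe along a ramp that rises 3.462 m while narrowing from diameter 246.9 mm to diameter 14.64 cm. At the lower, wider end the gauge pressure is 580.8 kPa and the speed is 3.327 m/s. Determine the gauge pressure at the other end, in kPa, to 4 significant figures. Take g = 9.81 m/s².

The volume flow rate is constant, so v₂ = (A₁/A₂)v₁ = (478.8/168.3)·3.327 = 9.463 m/s.
Energy conservation along the streamline gives P₂ = P₁ − ½ρ(v₂² − v₁²) − ρg(h₂ − h₁).
P₂ = 580800 + ½·1264·(3.327² − 9.463²) − 1264·9.81·(+3.462) = 580800 + (-49590) − (42930) = 488300 Pa.

P₂ ≈ 488.3 kPa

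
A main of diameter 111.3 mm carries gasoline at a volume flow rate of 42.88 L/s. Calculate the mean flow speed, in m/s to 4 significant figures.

Q = 42.88 L/s = 0.04288 m³/s.
v = Q/A = 0.04288 / 0.009729 = 4.407 m/s.

v ≈ 4.407 m/s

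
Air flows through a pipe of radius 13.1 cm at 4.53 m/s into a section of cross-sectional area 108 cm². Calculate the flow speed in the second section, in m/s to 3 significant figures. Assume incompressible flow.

v₂ ≈ 22.6 m/s

The volume flow rate is constant, so v₂ = (A₁/A₂)v₁ = (539/108)·4.53 = 22.6 m/s.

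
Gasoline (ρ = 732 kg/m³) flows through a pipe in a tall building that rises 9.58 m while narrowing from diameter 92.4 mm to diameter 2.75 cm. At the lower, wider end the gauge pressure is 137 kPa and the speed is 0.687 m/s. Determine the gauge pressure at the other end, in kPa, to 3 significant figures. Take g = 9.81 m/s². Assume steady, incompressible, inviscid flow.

P₂ = 46.4 kPa

By continuity, v₂ = v₁·A₁/A₂ = 0.687·(67.1/5.94) = 7.76 m/s.
Energy conservation along the streamline gives P₂ = P₁ − ½ρ(v₂² − v₁²) − ρg(h₂ − h₁).
P₂ = 137000 + ½·732·(0.687² − 7.76²) − 732·9.81·(+9.58) = 137000 + (-21800) − (68800) = 46400 Pa.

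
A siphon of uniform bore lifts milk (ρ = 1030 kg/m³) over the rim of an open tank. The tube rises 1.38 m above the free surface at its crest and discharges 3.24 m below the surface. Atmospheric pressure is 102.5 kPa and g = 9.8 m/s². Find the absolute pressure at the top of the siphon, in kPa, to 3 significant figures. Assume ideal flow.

P_top ≈ 55.9 kPa

Bernoulli surface→outlet gives ½v² = g·h_out, so v = √(2·9.8·3.24) = 7.97 m/s.
Continuity keeps v the same throughout the tube; from surface to crest, P_atm + 0 = P_top + ½ρv² + ρg·h_top.
P_top = 102500 − ½·1030·7.97² − 1030·9.8·1.38 = 55900 Pa.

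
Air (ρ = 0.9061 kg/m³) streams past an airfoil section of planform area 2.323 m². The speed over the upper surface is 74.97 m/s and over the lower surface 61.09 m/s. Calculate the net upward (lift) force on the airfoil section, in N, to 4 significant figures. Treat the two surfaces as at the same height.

With equal heights on the two surfaces, Bernoulli gives P_lower − P_upper = ½ρ(v_upper² − v_lower²).
ΔP = ½·0.9061·(74.97² − 61.09²) = 855.6 Pa.
Lift = ΔP · A = 855.6 × 2.323 = 1988 N.

F ≈ 1988 N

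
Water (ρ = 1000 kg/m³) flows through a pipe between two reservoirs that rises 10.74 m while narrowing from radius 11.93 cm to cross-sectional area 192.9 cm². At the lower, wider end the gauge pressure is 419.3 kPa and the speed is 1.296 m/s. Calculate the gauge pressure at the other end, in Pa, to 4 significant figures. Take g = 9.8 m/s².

310400 Pa

By continuity, v₂ = v₁·A₁/A₂ = 1.296·(447.1/192.9) = 3.004 m/s.
Applying Bernoulli between the two ends and solving for P₂: P₂ = P₁ + ½ρ(v₁² − v₂²) − ρgΔh.
P₂ = 419300 + ½·1000·(1.296² − 3.004²) − 1000·9.8·(+10.74) = 419300 + (-3672) − (105300) = 310400 Pa.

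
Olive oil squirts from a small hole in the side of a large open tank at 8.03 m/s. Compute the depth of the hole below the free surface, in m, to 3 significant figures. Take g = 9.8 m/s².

For a small hole in a large open tank, ½v² = gh, giving h = v²/(2g).
h = 8.03²/(2·9.8) = 64.5/19.60 = 3.29 m.

h ≈ 3.29 m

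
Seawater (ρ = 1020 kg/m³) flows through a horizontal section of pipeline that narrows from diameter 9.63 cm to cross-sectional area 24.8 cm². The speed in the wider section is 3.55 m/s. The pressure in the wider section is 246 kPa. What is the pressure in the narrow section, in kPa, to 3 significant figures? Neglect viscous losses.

P₂ = 197 kPa

Continuity gives A₁v₁ = A₂v₂, so v₂ = (72.8 cm²)/(24.8 cm²) × 3.55 m/s = 10.4 m/s.
Along the horizontal streamline, P + ½ρv² is constant.
P₂ = P₁ − ½ρ(v₂² − v₁²) = 246000 − ½·1020·(10.4² − 3.55²) = 246000 − 49000 = 197000 Pa.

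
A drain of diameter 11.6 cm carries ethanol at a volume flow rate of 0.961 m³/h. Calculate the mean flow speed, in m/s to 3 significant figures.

Q = 0.961 m³/h = 0.000267 m³/s.
v = Q/A = 0.000267 / 0.0106 = 0.0253 m/s.

0.0253 m/s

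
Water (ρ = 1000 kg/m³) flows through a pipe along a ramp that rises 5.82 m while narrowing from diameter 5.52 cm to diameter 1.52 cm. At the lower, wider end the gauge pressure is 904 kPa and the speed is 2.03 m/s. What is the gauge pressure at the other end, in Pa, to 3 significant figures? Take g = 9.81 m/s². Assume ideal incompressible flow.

P₂ = 491000 Pa

The volume flow rate is constant, so v₂ = (A₁/A₂)v₁ = (23.9/1.81)·2.03 = 26.8 m/s.
Energy conservation along the streamline gives P₂ = P₁ − ½ρ(v₂² − v₁²) − ρg(h₂ − h₁).
P₂ = 904000 + ½·1000·(2.03² − 26.8²) − 1000·9.81·(+5.82) = 904000 + (-356000) − (57100) = 491000 Pa.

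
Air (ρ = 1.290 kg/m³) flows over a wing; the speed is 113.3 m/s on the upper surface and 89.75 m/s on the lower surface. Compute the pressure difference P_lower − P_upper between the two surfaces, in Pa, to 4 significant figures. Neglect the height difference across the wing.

ΔP ≈ 3084 Pa

Bernoulli (same height): P_lower − P_upper = ½ρ(v_upper² − v_lower²).
ΔP = ½·1.290·(113.3² − 89.75²) = 3084 Pa.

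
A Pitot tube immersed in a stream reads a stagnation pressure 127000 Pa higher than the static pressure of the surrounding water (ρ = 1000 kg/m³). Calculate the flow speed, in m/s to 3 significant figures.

v ≈ 15.9 m/s

Bernoulli between the free stream and the stagnation point: ½ρv² = P_stag − P_static.
v = √(2ΔP/ρ) = √(2·127000/1000) = 15.9 m/s.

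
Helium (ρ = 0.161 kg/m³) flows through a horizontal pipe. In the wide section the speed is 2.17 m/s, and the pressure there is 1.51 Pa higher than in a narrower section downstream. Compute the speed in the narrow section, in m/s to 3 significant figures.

With h₁ = h₂, rearranging Bernoulli gives v₂ = √(v₁² + 2ΔP/ρ).
v₂ = √(2.17² + 2·1.51/0.161) = √(4.71 + 18.8) = 4.84 m/s.

4.84 m/s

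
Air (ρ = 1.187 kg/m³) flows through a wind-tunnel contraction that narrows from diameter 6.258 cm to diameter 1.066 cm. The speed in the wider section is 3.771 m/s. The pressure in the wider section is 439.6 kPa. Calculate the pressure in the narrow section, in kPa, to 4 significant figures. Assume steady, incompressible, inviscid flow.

By continuity, v₂ = v₁·A₁/A₂ = 3.771·(30.76/0.8925) = 130.0 m/s.
Bernoulli (h₁ = h₂): P₁ − P₂ = ½ρ(v₂² − v₁²).
P₂ = P₁ − ½ρ(v₂² − v₁²) = 439600 − ½·1.187·(130.0² − 3.771²) = 439600 − 10020 = 429600 Pa.

P₂ = 429.6 kPa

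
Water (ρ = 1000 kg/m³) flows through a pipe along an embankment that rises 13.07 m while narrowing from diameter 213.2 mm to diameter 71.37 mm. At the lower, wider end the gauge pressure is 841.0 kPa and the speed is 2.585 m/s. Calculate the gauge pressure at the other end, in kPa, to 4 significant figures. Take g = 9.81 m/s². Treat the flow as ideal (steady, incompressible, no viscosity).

P₂ ≈ 450.1 kPa

Mass conservation (A₁v₁ = A₂v₂) gives v₂ = 2.585 × 357.0/40.01 = 23.07 m/s.
Bernoulli: P₁ + ½ρv₁² + ρg h₁ = P₂ + ½ρv₂² + ρg h₂, so P₂ = P₁ + ½ρ(v₁² − v₂²) − ρg(h₂ − h₁).
P₂ = 841000 + ½·1000·(2.585² − 23.07²) − 1000·9.81·(+13.07) = 841000 + (-262700) − (128200) = 450100 Pa.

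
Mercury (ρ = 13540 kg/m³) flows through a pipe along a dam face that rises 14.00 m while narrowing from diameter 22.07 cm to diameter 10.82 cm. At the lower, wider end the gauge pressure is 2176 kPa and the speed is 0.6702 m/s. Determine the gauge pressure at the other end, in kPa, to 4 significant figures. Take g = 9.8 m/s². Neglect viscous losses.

P₂ ≈ 268.7 kPa

Mass conservation (A₁v₁ = A₂v₂) gives v₂ = 0.6702 × 382.6/91.95 = 2.788 m/s.
Energy conservation along the streamline gives P₂ = P₁ − ½ρ(v₂² − v₁²) − ρg(h₂ − h₁).
P₂ = 2176000 + ½·13540·(0.6702² − 2.788²) − 13540·9.8·(+14.00) = 2176000 + (-49600) − (1858000) = 268700 Pa.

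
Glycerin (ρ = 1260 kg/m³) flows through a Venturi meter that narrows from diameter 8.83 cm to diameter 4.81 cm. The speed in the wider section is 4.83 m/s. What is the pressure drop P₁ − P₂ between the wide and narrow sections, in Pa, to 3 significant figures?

ΔP ≈ 152000 Pa

Continuity gives A₁v₁ = A₂v₂, so v₂ = (61.2 cm²)/(18.2 cm²) × 4.83 m/s = 16.3 m/s.
With no height change, Bernoulli's equation is P₁ + ½ρv₁² = P₂ + ½ρv₂².
P₁ − P₂ = ½·1260·(16.3² − 4.83²) = ½·1260·242 = 152000 Pa.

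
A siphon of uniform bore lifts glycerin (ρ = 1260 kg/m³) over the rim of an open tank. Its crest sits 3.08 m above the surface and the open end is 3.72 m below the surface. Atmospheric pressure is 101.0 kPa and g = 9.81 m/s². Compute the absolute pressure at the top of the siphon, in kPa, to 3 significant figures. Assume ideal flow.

P_top ≈ 16.9 kPa

From the surface to the outlet (both open to atmosphere, surface at rest): v = √(2g·h_out) = √(2·9.81·3.72) = 8.54 m/s.
The bore is uniform, so the speed at the crest is the same v. Bernoulli surface→crest: P_atm = P_top + ½ρv² + ρg·h_top.
P_top = 101000 − ½·1260·8.54² − 1260·9.81·3.08 = 16900 Pa.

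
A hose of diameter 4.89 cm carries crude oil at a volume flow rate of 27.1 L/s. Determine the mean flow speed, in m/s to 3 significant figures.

Q = 27.1 L/s = 0.0271 m³/s.
v = Q/A = 0.0271 / 0.00188 = 14.4 m/s.

v ≈ 14.4 m/s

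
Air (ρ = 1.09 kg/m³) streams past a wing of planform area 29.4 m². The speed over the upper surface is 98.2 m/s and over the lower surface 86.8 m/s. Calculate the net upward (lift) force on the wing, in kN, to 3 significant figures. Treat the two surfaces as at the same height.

From P + ½ρv² = const at equal height, P_low − P_up = ½ρ(v_up² − v_low²).
ΔP = ½·1.09·(98.2² − 86.8²) = 1150 Pa.
Lift = ΔP · A = 1150 × 29.4 = 33800 N.

F = 33.8 kN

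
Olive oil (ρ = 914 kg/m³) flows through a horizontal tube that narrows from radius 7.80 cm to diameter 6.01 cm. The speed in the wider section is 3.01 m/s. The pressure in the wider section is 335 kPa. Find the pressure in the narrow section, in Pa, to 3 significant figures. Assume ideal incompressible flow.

P₂ ≈ 151000 Pa

The volume flow rate is constant, so v₂ = (A₁/A₂)v₁ = (191/28.4)·3.01 = 20.3 m/s.
With no height change, Bernoulli's equation is P₁ + ½ρv₁² = P₂ + ½ρv₂².
P₂ = P₁ − ½ρ(v₂² − v₁²) = 335000 − ½·914·(20.3² − 3.01²) = 335000 − 184000 = 151000 Pa.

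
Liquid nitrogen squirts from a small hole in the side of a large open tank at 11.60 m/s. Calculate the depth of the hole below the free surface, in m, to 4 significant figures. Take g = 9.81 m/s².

Torricelli: v = √(2gh), so h = v²/(2g).
h = 11.60²/(2·9.81) = 134.6/19.62 = 6.858 m.

h = 6.858 m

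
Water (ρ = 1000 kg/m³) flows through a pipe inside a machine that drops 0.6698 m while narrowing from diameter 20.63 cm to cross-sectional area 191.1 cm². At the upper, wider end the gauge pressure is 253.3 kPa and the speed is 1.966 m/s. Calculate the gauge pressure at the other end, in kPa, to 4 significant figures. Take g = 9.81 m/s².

P₂ = 255.9 kPa

Continuity gives A₁v₁ = A₂v₂, so v₂ = (334.3 cm²)/(191.1 cm²) × 1.966 m/s = 3.439 m/s.
Bernoulli: P₁ + ½ρv₁² + ρg h₁ = P₂ + ½ρv₂² + ρg h₂, so P₂ = P₁ + ½ρ(v₁² − v₂²) − ρg(h₂ − h₁).
P₂ = 253300 + ½·1000·(1.966² − 3.439²) − 1000·9.81·(−0.6698) = 253300 + (-3980) − (-6571) = 255900 Pa.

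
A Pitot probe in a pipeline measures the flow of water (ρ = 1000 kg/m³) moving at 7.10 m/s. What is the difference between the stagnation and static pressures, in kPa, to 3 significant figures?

ΔP ≈ 25.2 kPa

The dynamic pressure equals the rise in static pressure at the stagnation point: ΔP = ½ρv².
ΔP = ½·1000·7.10² = 25200 Pa.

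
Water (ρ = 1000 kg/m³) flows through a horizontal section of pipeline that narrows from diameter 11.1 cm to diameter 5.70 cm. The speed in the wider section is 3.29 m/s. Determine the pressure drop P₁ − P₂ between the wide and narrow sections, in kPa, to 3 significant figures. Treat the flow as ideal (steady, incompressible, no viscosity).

Mass conservation (A₁v₁ = A₂v₂) gives v₂ = 3.29 × 96.8/25.5 = 12.5 m/s.
Along the horizontal streamline, P + ½ρv² is constant.
P₁ − P₂ = ½·1000·(12.5² − 3.29²) = ½·1000·145 = 72400 Pa.

ΔP = 72.4 kPa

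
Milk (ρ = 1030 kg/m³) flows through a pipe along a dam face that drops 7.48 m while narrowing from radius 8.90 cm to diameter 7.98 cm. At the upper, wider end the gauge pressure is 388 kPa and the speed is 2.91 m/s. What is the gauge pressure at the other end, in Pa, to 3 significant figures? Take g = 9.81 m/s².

P₂ ≈ 360000 Pa

By continuity, v₂ = v₁·A₁/A₂ = 2.91·(249/50.0) = 14.5 m/s.
Bernoulli: P₁ + ½ρv₁² + ρg h₁ = P₂ + ½ρv₂² + ρg h₂, so P₂ = P₁ + ½ρ(v₁² − v₂²) − ρg(h₂ − h₁).
P₂ = 388000 + ½·1030·(2.91² − 14.5²) − 1030·9.81·(−7.48) = 388000 + (-104000) − (-75600) = 360000 Pa.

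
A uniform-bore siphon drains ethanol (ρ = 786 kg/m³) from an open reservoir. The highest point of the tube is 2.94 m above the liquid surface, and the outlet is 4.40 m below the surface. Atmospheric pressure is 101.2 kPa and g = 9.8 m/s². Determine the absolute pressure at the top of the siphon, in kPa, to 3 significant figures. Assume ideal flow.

From the surface to the outlet (both open to atmosphere, surface at rest): v = √(2g·h_out) = √(2·9.8·4.40) = 9.29 m/s.
Continuity keeps v the same throughout the tube; from surface to crest, P_atm + 0 = P_top + ½ρv² + ρg·h_top.
P_top = 101200 − ½·786·9.29² − 786·9.8·2.94 = 44700 Pa.

P_top = 44.7 kPa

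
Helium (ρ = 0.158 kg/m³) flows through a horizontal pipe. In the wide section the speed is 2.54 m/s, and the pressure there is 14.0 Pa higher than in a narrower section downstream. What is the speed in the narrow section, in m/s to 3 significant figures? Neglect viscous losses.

Horizontal Bernoulli: P₁ + ½ρv₁² = P₂ + ½ρv₂², so v₂² = v₁² + 2(P₁ − P₂)/ρ.
v₂ = √(2.54² + 2·14.0/0.158) = √(6.45 + 177) = 13.6 m/s.

v₂ = 13.6 m/s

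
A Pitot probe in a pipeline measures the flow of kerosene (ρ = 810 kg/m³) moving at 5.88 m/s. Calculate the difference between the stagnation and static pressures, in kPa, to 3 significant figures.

14.0 kPa

The dynamic pressure equals the rise in static pressure at the stagnation point: ΔP = ½ρv².
ΔP = ½·810·5.88² = 14000 Pa.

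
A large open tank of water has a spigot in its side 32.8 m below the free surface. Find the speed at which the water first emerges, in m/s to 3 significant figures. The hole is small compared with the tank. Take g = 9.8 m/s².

Bernoulli from surface to hole (P equal, v_surface ≈ 0): v = √(2gh) = √(2×9.8×32.8) = 25.4 m/s.

25.4 m/s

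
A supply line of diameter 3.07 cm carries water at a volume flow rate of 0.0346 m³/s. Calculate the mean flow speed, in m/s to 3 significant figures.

v ≈ 46.7 m/s

Q = 0.0346 m³/s = 0.0346 m³/s.
v = Q/A = 0.0346 / 0.000740 = 46.7 m/s.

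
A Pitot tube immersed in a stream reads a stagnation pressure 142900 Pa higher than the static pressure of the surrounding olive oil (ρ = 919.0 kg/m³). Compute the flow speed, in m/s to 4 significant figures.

Bernoulli between the free stream and the stagnation point: ½ρv² = P_stag − P_static.
v = √(2ΔP/ρ) = √(2·142900/919.0) = 17.63 m/s.

v = 17.63 m/s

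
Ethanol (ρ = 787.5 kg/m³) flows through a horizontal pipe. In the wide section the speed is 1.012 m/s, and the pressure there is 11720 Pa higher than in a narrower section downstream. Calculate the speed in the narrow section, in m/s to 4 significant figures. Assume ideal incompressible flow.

v₂ ≈ 5.549 m/s

Horizontal Bernoulli: P₁ + ½ρv₁² = P₂ + ½ρv₂², so v₂² = v₁² + 2(P₁ − P₂)/ρ.
v₂ = √(1.012² + 2·11720/787.5) = √(1.024 + 29.77) = 5.549 m/s.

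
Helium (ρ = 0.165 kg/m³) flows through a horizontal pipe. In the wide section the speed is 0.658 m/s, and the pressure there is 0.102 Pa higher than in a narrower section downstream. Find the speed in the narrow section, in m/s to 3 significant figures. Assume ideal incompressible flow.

With h₁ = h₂, rearranging Bernoulli gives v₂ = √(v₁² + 2ΔP/ρ).
v₂ = √(0.658² + 2·0.102/0.165) = √(0.433 + 1.24) = 1.29 m/s.

1.29 m/s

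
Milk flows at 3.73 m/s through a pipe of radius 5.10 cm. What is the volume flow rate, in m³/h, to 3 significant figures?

Q ≈ 110 m³/h

Q = A·v = 0.00817 m² × 3.73 m/s = 0.0305 m³/s.
Converting: 0.0305 m³/s × 3600 = 110 m³/h.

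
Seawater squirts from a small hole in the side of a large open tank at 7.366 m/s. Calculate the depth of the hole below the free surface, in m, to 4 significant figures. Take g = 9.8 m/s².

h ≈ 2.768 m

Torricelli: v = √(2gh), so h = v²/(2g).
h = 7.366²/(2·9.8) = 54.26/19.60 = 2.768 m.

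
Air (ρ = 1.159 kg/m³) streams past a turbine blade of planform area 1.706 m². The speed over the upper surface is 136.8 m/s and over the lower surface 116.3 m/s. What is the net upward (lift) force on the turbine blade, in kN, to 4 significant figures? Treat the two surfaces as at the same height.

From P + ½ρv² = const at equal height, P_low − P_up = ½ρ(v_up² − v_low²).
ΔP = ½·1.159·(136.8² − 116.3²) = 3007 Pa.
Lift = ΔP · A = 3007 × 1.706 = 5130 N.

5.130 kN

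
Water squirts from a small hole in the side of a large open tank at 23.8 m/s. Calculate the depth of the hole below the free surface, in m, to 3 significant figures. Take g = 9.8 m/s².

h ≈ 28.9 m

Torricelli: v = √(2gh), so h = v²/(2g).
h = 23.8²/(2·9.8) = 566/19.60 = 28.9 m.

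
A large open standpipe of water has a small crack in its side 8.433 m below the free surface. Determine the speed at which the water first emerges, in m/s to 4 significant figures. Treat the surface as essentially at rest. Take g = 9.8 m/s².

12.86 m/s

With the surface at rest and both surface and jet at atmospheric pressure, Bernoulli gives ρg h = ½ρv², so v = √(2gh) = √(2·9.8·8.433) = 12.86 m/s.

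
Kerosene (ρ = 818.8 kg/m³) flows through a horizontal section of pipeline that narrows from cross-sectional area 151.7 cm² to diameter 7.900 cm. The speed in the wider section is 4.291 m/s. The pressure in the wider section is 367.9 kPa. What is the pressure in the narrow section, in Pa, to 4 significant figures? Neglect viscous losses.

Mass conservation (A₁v₁ = A₂v₂) gives v₂ = 4.291 × 151.7/49.02 = 13.28 m/s.
With no height change, Bernoulli's equation is P₁ + ½ρv₁² = P₂ + ½ρv₂².
P₂ = P₁ − ½ρ(v₂² − v₁²) = 367900 − ½·818.8·(13.28² − 4.291²) = 367900 − 64660 = 303200 Pa.

P₂ ≈ 303200 Pa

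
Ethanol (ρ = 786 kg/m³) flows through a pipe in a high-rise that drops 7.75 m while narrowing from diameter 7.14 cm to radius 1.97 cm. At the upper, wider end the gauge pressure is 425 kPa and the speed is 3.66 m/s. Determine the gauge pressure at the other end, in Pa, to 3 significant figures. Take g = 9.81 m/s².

By continuity, v₂ = v₁·A₁/A₂ = 3.66·(40.0/12.2) = 12.0 m/s.
Energy conservation along the streamline gives P₂ = P₁ − ½ρ(v₂² − v₁²) − ρg(h₂ − h₁).
P₂ = 425000 + ½·786·(3.66² − 12.0²) − 786·9.81·(−7.75) = 425000 + (-51500) − (-59800) = 433000 Pa.

P₂ ≈ 433000 Pa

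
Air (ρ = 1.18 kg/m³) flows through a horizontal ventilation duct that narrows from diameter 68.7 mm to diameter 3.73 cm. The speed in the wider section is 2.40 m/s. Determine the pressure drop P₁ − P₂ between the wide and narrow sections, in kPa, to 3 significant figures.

Mass conservation (A₁v₁ = A₂v₂) gives v₂ = 2.40 × 37.1/10.9 = 8.14 m/s.
The pipe is horizontal, so Bernoulli reduces to P₁ + ½ρv₁² = P₂ + ½ρv₂².
P₁ − P₂ = ½·1.18·(8.14² − 2.40²) = ½·1.18·60.5 = 35.7 Pa.

ΔP ≈ 0.0357 kPa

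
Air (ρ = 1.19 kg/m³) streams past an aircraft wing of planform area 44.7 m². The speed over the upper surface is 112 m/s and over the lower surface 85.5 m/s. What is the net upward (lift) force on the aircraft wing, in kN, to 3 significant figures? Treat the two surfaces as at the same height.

F ≈ 139 kN

The faster flow above has the lower pressure; Bernoulli (same height) gives ΔP = ½ρ(v_up² − v_low²).
ΔP = ½·1.19·(112² − 85.5²) = 3110 Pa.
Lift = ΔP · A = 3110 × 44.7 = 139000 N.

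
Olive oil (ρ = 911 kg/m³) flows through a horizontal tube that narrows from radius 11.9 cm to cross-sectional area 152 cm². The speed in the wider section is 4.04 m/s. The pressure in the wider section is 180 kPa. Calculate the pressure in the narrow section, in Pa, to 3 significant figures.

P₂ = 124000 Pa

By continuity, v₂ = v₁·A₁/A₂ = 4.04·(445/152) = 11.8 m/s.
Along the horizontal streamline, P + ½ρv² is constant.
P₂ = P₁ − ½ρ(v₂² − v₁²) = 180000 − ½·911·(11.8² − 4.04²) = 180000 − 56300 = 124000 Pa.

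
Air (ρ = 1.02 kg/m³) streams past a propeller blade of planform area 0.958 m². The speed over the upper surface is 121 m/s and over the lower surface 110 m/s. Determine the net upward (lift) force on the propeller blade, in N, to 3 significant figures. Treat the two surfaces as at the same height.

F ≈ 1240 N

From P + ½ρv² = const at equal height, P_low − P_up = ½ρ(v_up² − v_low²).
ΔP = ½·1.02·(121² − 110²) = 1300 Pa.
Lift = ΔP · A = 1300 × 0.958 = 1240 N.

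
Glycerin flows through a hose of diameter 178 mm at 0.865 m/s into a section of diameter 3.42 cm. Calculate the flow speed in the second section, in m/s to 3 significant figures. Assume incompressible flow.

23.4 m/s

Continuity gives A₁v₁ = A₂v₂, so v₂ = (249 cm²)/(9.19 cm²) × 0.865 m/s = 23.4 m/s.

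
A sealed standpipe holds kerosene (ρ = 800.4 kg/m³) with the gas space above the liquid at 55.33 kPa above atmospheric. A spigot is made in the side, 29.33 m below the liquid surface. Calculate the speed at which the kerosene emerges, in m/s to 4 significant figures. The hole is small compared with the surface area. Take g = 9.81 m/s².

Take point 1 at the surface (v₁ ≈ 0) and point 2 at the hole (at atmospheric pressure). Bernoulli: P₁ + ρg h = P_atm + ½ρv₂².
With P₁ − P_atm = 55330 Pa, v₂ = √(2gh + 2ΔP/ρ) = √(2·9.81·29.33 + 2·55330/800.4) = 26.72 m/s.

v = 26.72 m/s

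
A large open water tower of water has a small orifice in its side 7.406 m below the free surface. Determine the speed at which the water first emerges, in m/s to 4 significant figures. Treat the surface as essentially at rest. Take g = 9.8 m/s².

The surface is effectively still and both ends are open, so ½v² = gh and v = √(2·9.8·7.406) = 12.05 m/s.

v = 12.05 m/s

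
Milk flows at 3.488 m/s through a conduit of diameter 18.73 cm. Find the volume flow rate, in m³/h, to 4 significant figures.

346.0 m³/h

Q = A·v = 0.02755 m² × 3.488 m/s = 0.09610 m³/s.
Converting: 0.09610 m³/s × 3600 = 346.0 m³/h.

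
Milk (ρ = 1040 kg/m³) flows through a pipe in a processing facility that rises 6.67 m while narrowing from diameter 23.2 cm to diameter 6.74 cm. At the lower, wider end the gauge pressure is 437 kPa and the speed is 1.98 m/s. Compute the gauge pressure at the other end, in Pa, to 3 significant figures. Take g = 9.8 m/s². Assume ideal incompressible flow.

P₂ = 84900 Pa

Mass conservation (A₁v₁ = A₂v₂) gives v₂ = 1.98 × 423/35.7 = 23.5 m/s.
Energy conservation along the streamline gives P₂ = P₁ − ½ρ(v₂² − v₁²) − ρg(h₂ − h₁).
P₂ = 437000 + ½·1040·(1.98² − 23.5²) − 1040·9.8·(+6.67) = 437000 + (-284000) − (68000) = 84900 Pa.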